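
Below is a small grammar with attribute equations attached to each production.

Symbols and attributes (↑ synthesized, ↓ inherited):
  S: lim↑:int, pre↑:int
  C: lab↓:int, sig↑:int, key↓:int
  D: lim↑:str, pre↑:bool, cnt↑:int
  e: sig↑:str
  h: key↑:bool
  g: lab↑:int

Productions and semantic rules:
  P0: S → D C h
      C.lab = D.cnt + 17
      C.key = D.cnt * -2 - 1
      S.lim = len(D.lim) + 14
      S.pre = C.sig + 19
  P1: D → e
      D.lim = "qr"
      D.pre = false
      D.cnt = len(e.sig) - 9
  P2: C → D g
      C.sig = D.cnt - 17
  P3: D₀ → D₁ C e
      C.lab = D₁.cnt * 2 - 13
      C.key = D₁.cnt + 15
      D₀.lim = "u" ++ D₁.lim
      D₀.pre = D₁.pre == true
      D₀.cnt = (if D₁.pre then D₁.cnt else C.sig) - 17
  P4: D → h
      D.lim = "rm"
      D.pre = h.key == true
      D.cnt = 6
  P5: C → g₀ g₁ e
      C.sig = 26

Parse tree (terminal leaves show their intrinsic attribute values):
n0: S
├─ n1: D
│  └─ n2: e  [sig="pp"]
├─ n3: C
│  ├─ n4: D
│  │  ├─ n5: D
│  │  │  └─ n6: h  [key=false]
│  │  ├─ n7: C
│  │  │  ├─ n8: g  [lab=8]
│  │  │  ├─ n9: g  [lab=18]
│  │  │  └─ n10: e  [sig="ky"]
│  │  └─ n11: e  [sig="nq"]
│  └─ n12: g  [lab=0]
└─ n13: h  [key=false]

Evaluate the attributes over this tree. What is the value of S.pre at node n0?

11

1. n2.sig = "pp"  [terminal]
2. n1.lim = "qr"  ["qr"]
3. n1.pre = false  [false]
4. n1.cnt = -7  [len(e.sig) - 9]
5. n3.lab = 10  [D.cnt + 17]
6. n3.key = 13  [D.cnt * -2 - 1]
7. n6.key = false  [terminal]
8. n5.lim = "rm"  ["rm"]
9. n5.pre = false  [h.key == true]
10. n5.cnt = 6  [6]
11. n7.lab = -1  [D₁.cnt * 2 - 13]
12. n7.key = 21  [D₁.cnt + 15]
13. n8.lab = 8  [terminal]
14. n9.lab = 18  [terminal]
15. n10.sig = "ky"  [terminal]
16. n7.sig = 26  [26]
17. n11.sig = "nq"  [terminal]
18. n4.lim = "urm"  ["u" ++ D₁.lim]
19. n4.pre = false  [D₁.pre == true]
20. n4.cnt = 9  [(if D₁.pre then D₁.cnt else C.sig) - 17]
21. n12.lab = 0  [terminal]
22. n3.sig = -8  [D.cnt - 17]
23. n13.key = false  [terminal]
24. n0.lim = 16  [len(D.lim) + 14]
25. n0.pre = 11  [C.sig + 19]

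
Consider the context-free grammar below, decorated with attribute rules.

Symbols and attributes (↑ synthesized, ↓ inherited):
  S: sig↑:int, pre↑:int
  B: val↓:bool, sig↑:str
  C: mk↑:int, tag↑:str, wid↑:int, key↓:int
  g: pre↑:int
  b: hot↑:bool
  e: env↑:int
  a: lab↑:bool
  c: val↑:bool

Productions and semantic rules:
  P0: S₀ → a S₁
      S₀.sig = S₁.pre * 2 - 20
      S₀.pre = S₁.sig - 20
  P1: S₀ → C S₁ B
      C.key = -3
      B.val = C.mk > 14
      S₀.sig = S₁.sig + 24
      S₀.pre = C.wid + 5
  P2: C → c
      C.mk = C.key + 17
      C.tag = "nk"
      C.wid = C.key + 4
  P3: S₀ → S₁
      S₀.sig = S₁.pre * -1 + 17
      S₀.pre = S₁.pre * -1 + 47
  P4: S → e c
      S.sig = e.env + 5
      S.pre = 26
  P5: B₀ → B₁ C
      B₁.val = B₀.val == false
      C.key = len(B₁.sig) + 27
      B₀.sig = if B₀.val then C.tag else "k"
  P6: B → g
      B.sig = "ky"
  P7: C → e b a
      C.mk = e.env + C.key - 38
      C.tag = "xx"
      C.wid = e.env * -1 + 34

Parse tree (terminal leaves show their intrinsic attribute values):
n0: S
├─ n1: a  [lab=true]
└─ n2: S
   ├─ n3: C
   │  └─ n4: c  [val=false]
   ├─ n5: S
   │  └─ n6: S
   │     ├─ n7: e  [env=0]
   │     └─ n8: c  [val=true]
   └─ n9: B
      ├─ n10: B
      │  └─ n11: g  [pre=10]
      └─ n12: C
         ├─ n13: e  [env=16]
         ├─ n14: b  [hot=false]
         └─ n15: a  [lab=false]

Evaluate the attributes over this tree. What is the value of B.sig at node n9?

"k"

1. n1.lab = true  [terminal]
2. n3.key = -3  [-3]
3. n4.val = false  [terminal]
4. n3.mk = 14  [C.key + 17]
5. n3.tag = "nk"  ["nk"]
6. n3.wid = 1  [C.key + 4]
7. n7.env = 0  [terminal]
8. n8.val = true  [terminal]
9. n6.sig = 5  [e.env + 5]
10. n6.pre = 26  [26]
11. n5.sig = -9  [S₁.pre * -1 + 17]
12. n5.pre = 21  [S₁.pre * -1 + 47]
13. n9.val = false  [C.mk > 14]
14. n10.val = true  [B₀.val == false]
15. n11.pre = 10  [terminal]
16. n10.sig = "ky"  ["ky"]
17. n12.key = 29  [len(B₁.sig) + 27]
18. n13.env = 16  [terminal]
19. n14.hot = false  [terminal]
20. n15.lab = false  [terminal]
21. n12.mk = 7  [e.env + C.key - 38]
22. n12.tag = "xx"  ["xx"]
23. n12.wid = 18  [e.env * -1 + 34]
24. n9.sig = "k"  [if B₀.val then C.tag else "k"]
25. n2.sig = 15  [S₁.sig + 24]
26. n2.pre = 6  [C.wid + 5]
27. n0.sig = -8  [S₁.pre * 2 - 20]
28. n0.pre = -5  [S₁.sig - 20]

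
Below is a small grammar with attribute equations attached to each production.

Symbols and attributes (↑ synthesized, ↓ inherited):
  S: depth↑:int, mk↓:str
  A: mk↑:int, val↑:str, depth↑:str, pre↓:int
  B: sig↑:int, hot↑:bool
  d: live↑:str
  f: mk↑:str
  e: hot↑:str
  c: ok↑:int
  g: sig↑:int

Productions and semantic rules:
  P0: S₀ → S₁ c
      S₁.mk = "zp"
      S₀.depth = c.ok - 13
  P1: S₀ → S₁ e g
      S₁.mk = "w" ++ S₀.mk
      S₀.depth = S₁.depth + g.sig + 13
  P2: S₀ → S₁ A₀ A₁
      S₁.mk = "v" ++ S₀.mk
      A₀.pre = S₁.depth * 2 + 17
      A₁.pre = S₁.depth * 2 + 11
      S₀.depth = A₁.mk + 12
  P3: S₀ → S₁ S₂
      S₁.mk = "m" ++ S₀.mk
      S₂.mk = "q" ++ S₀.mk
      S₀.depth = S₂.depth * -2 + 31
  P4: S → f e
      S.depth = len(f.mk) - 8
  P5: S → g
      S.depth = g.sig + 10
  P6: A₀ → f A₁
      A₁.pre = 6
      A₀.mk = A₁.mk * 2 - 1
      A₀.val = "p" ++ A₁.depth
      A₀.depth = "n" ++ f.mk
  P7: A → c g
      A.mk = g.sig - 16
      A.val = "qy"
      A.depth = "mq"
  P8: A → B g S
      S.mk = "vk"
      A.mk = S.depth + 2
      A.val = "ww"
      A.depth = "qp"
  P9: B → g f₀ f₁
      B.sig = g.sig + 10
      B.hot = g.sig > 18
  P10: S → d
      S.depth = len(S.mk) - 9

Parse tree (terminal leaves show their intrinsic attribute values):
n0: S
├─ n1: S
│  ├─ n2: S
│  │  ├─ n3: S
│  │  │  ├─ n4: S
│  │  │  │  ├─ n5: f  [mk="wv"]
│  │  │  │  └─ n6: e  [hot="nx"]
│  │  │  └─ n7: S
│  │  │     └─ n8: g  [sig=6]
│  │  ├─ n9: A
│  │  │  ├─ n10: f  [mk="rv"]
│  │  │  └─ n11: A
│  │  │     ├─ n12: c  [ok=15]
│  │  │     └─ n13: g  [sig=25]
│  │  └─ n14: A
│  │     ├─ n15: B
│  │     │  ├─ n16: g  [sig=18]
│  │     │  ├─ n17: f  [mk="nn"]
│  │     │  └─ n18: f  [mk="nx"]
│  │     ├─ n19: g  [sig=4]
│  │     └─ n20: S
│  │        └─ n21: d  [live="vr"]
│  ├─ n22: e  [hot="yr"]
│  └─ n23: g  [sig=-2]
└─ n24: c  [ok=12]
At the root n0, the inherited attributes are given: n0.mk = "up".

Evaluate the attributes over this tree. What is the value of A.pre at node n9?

15

1. n0.mk = "up"  [given at root]
2. n1.mk = "zp"  ["zp"]
3. n2.mk = "wzp"  ["w" ++ S₀.mk]
4. n3.mk = "vwzp"  ["v" ++ S₀.mk]
5. n4.mk = "mvwzp"  ["m" ++ S₀.mk]
6. n5.mk = "wv"  [terminal]
7. n6.hot = "nx"  [terminal]
8. n4.depth = -6  [len(f.mk) - 8]
9. n7.mk = "qvwzp"  ["q" ++ S₀.mk]
10. n8.sig = 6  [terminal]
11. n7.depth = 16  [g.sig + 10]
12. n3.depth = -1  [S₂.depth * -2 + 31]
13. n9.pre = 15  [S₁.depth * 2 + 17]
14. n10.mk = "rv"  [terminal]
15. n11.pre = 6  [6]
16. n12.ok = 15  [terminal]
17. n13.sig = 25  [terminal]
18. n11.mk = 9  [g.sig - 16]
19. n11.val = "qy"  ["qy"]
20. n11.depth = "mq"  ["mq"]
21. n9.mk = 17  [A₁.mk * 2 - 1]
22. n9.val = "pmq"  ["p" ++ A₁.depth]
23. n9.depth = "nrv"  ["n" ++ f.mk]
24. n14.pre = 9  [S₁.depth * 2 + 11]
25. n16.sig = 18  [terminal]
26. n17.mk = "nn"  [terminal]
27. n18.mk = "nx"  [terminal]
28. n15.sig = 28  [g.sig + 10]
29. n15.hot = false  [g.sig > 18]
30. n19.sig = 4  [terminal]
31. n20.mk = "vk"  ["vk"]
32. n21.live = "vr"  [terminal]
33. n20.depth = -7  [len(S.mk) - 9]
34. n14.mk = -5  [S.depth + 2]
35. n14.val = "ww"  ["ww"]
36. n14.depth = "qp"  ["qp"]
37. n2.depth = 7  [A₁.mk + 12]
38. n22.hot = "yr"  [terminal]
39. n23.sig = -2  [terminal]
40. n1.depth = 18  [S₁.depth + g.sig + 13]
41. n24.ok = 12  [terminal]
42. n0.depth = -1  [c.ok - 13]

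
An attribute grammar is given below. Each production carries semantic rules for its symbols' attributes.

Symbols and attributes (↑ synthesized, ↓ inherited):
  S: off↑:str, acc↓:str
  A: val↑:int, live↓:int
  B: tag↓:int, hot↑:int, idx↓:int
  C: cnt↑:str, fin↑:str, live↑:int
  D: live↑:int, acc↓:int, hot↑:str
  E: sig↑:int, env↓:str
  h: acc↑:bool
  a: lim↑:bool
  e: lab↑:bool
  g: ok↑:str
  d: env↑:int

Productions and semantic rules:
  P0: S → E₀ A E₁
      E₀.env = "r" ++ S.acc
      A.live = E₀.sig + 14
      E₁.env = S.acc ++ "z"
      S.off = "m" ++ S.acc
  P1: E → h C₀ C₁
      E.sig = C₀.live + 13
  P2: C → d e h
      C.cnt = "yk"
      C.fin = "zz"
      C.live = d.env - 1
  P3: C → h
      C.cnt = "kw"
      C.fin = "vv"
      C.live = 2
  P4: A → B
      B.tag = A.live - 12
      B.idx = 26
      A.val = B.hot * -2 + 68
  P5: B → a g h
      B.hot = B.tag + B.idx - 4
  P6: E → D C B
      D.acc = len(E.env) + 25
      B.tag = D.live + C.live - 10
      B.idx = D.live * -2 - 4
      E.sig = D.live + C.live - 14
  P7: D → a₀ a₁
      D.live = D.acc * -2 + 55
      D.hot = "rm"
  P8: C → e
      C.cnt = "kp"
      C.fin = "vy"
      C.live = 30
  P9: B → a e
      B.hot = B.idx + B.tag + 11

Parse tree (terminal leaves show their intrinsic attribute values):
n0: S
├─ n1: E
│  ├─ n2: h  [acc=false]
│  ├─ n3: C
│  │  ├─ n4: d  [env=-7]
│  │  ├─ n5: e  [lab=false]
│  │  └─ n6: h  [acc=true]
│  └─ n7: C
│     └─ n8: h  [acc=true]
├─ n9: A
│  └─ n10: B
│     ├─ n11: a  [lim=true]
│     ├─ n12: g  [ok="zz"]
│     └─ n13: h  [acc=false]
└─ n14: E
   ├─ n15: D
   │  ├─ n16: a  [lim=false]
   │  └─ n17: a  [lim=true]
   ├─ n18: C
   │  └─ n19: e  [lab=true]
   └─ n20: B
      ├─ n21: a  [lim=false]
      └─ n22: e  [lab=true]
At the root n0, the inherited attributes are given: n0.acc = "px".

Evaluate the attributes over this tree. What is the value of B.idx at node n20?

1. n0.acc = "px"  [given at root]
2. n1.env = "rpx"  ["r" ++ S.acc]
3. n2.acc = false  [terminal]
4. n4.env = -7  [terminal]
5. n5.lab = false  [terminal]
6. n6.acc = true  [terminal]
7. n3.cnt = "yk"  ["yk"]
8. n3.fin = "zz"  ["zz"]
9. n3.live = -8  [d.env - 1]
10. n8.acc = true  [terminal]
11. n7.cnt = "kw"  ["kw"]
12. n7.fin = "vv"  ["vv"]
13. n7.live = 2  [2]
14. n1.sig = 5  [C₀.live + 13]
15. n9.live = 19  [E₀.sig + 14]
16. n10.tag = 7  [A.live - 12]
17. n10.idx = 26  [26]
18. n11.lim = true  [terminal]
19. n12.ok = "zz"  [terminal]
20. n13.acc = false  [terminal]
21. n10.hot = 29  [B.tag + B.idx - 4]
22. n9.val = 10  [B.hot * -2 + 68]
23. n14.env = "pxz"  [S.acc ++ "z"]
24. n15.acc = 28  [len(E.env) + 25]
25. n16.lim = false  [terminal]
26. n17.lim = true  [terminal]
27. n15.live = -1  [D.acc * -2 + 55]
28. n15.hot = "rm"  ["rm"]
29. n19.lab = true  [terminal]
30. n18.cnt = "kp"  ["kp"]
31. n18.fin = "vy"  ["vy"]
32. n18.live = 30  [30]
33. n20.tag = 19  [D.live + C.live - 10]
34. n20.idx = -2  [D.live * -2 - 4]
35. n21.lim = false  [terminal]
36. n22.lab = true  [terminal]
37. n20.hot = 28  [B.idx + B.tag + 11]
38. n14.sig = 15  [D.live + C.live - 14]
39. n0.off = "mpx"  ["m" ++ S.acc]

-2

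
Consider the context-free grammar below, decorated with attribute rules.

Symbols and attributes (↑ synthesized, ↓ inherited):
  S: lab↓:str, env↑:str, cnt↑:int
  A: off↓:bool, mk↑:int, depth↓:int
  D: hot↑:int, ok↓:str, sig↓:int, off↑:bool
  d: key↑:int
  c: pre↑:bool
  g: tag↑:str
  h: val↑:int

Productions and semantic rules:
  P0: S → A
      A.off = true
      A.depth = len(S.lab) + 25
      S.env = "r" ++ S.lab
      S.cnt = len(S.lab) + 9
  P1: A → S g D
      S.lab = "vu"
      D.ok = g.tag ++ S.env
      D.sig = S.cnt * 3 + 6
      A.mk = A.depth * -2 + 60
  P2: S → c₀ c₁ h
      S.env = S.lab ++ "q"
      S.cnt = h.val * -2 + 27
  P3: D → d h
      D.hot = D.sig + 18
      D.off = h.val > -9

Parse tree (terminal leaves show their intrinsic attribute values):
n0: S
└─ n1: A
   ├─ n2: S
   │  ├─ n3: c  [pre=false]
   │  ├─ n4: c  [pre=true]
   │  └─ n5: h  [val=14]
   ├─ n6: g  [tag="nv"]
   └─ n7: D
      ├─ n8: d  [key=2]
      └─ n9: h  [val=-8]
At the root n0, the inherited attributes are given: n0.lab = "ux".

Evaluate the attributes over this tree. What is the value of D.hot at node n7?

21

1. n0.lab = "ux"  [given at root]
2. n1.off = true  [true]
3. n1.depth = 27  [len(S.lab) + 25]
4. n2.lab = "vu"  ["vu"]
5. n3.pre = false  [terminal]
6. n4.pre = true  [terminal]
7. n5.val = 14  [terminal]
8. n2.env = "vuq"  [S.lab ++ "q"]
9. n2.cnt = -1  [h.val * -2 + 27]
10. n6.tag = "nv"  [terminal]
11. n7.ok = "nvvuq"  [g.tag ++ S.env]
12. n7.sig = 3  [S.cnt * 3 + 6]
13. n8.key = 2  [terminal]
14. n9.val = -8  [terminal]
15. n7.hot = 21  [D.sig + 18]
16. n7.off = true  [h.val > -9]
17. n1.mk = 6  [A.depth * -2 + 60]
18. n0.env = "rux"  ["r" ++ S.lab]
19. n0.cnt = 11  [len(S.lab) + 9]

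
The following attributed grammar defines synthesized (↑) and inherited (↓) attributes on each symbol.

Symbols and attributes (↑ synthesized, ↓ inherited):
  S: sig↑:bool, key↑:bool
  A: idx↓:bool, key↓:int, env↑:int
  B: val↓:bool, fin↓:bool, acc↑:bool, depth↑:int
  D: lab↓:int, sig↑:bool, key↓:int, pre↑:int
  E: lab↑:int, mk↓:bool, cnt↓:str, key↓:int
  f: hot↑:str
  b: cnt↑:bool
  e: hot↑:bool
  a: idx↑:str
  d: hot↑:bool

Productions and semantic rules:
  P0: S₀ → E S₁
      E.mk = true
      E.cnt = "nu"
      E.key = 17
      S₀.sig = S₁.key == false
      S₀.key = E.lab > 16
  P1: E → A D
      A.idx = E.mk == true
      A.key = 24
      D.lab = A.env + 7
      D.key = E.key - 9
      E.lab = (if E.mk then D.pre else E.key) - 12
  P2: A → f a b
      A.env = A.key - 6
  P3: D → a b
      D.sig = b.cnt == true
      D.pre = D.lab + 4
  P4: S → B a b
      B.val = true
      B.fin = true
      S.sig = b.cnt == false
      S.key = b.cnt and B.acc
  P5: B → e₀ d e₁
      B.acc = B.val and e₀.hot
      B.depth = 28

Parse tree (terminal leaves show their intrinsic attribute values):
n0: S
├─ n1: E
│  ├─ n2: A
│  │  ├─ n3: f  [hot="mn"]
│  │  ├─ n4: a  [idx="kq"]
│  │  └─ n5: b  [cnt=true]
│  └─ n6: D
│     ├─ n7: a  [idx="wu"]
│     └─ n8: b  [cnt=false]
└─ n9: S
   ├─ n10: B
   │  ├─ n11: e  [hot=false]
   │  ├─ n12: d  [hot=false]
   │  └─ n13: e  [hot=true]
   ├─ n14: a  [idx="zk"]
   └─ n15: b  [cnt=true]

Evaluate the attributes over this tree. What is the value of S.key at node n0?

1. n1.mk = true  [true]
2. n1.cnt = "nu"  ["nu"]
3. n1.key = 17  [17]
4. n2.idx = true  [E.mk == true]
5. n2.key = 24  [24]
6. n3.hot = "mn"  [terminal]
7. n4.idx = "kq"  [terminal]
8. n5.cnt = true  [terminal]
9. n2.env = 18  [A.key - 6]
10. n6.lab = 25  [A.env + 7]
11. n6.key = 8  [E.key - 9]
12. n7.idx = "wu"  [terminal]
13. n8.cnt = false  [terminal]
14. n6.sig = false  [b.cnt == true]
15. n6.pre = 29  [D.lab + 4]
16. n1.lab = 17  [(if E.mk then D.pre else E.key) - 12]
17. n10.val = true  [true]
18. n10.fin = true  [true]
19. n11.hot = false  [terminal]
20. n12.hot = false  [terminal]
21. n13.hot = true  [terminal]
22. n10.acc = false  [B.val and e₀.hot]
23. n10.depth = 28  [28]
24. n14.idx = "zk"  [terminal]
25. n15.cnt = true  [terminal]
26. n9.sig = false  [b.cnt == false]
27. n9.key = false  [b.cnt and B.acc]
28. n0.sig = true  [S₁.key == false]
29. n0.key = true  [E.lab > 16]

true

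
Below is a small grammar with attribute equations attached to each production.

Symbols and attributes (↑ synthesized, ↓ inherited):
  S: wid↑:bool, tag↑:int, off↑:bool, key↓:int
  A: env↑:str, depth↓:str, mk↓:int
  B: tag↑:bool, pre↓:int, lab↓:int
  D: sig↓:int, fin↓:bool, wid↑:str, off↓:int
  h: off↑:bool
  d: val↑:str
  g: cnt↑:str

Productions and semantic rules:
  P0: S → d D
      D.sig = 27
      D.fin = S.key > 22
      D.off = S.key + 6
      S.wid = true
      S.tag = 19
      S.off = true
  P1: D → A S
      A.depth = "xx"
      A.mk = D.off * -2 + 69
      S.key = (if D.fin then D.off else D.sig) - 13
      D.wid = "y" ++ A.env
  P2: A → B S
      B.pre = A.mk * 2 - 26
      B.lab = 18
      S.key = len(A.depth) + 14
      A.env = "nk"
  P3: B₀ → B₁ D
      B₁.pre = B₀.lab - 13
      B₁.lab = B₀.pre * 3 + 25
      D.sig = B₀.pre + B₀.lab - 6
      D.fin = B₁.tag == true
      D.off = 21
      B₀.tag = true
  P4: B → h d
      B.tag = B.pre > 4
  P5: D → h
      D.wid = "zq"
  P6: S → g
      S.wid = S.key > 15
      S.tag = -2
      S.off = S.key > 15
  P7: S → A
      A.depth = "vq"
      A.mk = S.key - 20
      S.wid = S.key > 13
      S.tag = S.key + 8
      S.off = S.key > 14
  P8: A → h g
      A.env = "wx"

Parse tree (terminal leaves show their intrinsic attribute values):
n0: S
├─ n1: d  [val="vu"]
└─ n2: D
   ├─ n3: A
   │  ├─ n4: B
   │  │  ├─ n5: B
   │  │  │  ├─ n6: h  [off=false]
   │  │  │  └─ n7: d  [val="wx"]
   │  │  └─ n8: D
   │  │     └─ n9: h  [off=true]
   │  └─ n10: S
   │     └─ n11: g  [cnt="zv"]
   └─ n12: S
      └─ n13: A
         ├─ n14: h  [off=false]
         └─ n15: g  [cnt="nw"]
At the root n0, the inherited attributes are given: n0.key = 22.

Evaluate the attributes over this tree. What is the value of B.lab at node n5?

25

1. n0.key = 22  [given at root]
2. n1.val = "vu"  [terminal]
3. n2.sig = 27  [27]
4. n2.fin = false  [S.key > 22]
5. n2.off = 28  [S.key + 6]
6. n3.depth = "xx"  ["xx"]
7. n3.mk = 13  [D.off * -2 + 69]
8. n4.pre = 0  [A.mk * 2 - 26]
9. n4.lab = 18  [18]
10. n5.pre = 5  [B₀.lab - 13]
11. n5.lab = 25  [B₀.pre * 3 + 25]
12. n6.off = false  [terminal]
13. n7.val = "wx"  [terminal]
14. n5.tag = true  [B.pre > 4]
15. n8.sig = 12  [B₀.pre + B₀.lab - 6]
16. n8.fin = true  [B₁.tag == true]
17. n8.off = 21  [21]
18. n9.off = true  [terminal]
19. n8.wid = "zq"  ["zq"]
20. n4.tag = true  [true]
21. n10.key = 16  [len(A.depth) + 14]
22. n11.cnt = "zv"  [terminal]
23. n10.wid = true  [S.key > 15]
24. n10.tag = -2  [-2]
25. n10.off = true  [S.key > 15]
26. n3.env = "nk"  ["nk"]
27. n12.key = 14  [(if D.fin then D.off else D.sig) - 13]
28. n13.depth = "vq"  ["vq"]
29. n13.mk = -6  [S.key - 20]
30. n14.off = false  [terminal]
31. n15.cnt = "nw"  [terminal]
32. n13.env = "wx"  ["wx"]
33. n12.wid = true  [S.key > 13]
34. n12.tag = 22  [S.key + 8]
35. n12.off = false  [S.key > 14]
36. n2.wid = "ynk"  ["y" ++ A.env]
37. n0.wid = true  [true]
38. n0.tag = 19  [19]
39. n0.off = true  [true]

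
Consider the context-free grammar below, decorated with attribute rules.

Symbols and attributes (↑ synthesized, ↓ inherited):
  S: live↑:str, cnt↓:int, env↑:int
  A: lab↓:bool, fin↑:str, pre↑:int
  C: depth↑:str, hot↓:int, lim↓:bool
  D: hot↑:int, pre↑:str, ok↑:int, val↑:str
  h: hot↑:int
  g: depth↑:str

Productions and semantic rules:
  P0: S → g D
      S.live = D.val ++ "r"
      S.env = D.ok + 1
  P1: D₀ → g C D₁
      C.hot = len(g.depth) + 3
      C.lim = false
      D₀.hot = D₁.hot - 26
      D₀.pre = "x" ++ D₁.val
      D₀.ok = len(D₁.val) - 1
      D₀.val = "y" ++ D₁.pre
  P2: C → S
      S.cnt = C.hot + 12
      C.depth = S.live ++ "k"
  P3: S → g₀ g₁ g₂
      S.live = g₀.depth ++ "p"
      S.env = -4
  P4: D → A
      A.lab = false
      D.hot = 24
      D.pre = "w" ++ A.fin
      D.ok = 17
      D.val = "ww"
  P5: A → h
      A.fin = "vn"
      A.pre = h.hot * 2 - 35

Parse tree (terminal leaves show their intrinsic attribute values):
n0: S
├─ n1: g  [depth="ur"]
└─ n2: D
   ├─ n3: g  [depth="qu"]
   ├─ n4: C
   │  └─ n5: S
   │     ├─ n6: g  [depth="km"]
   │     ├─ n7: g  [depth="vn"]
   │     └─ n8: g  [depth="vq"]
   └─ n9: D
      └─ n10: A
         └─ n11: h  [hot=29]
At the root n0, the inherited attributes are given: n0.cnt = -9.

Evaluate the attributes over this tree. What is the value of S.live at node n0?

1. n0.cnt = -9  [given at root]
2. n1.depth = "ur"  [terminal]
3. n3.depth = "qu"  [terminal]
4. n4.hot = 5  [len(g.depth) + 3]
5. n4.lim = false  [false]
6. n5.cnt = 17  [C.hot + 12]
7. n6.depth = "km"  [terminal]
8. n7.depth = "vn"  [terminal]
9. n8.depth = "vq"  [terminal]
10. n5.live = "kmp"  [g₀.depth ++ "p"]
11. n5.env = -4  [-4]
12. n4.depth = "kmpk"  [S.live ++ "k"]
13. n10.lab = false  [false]
14. n11.hot = 29  [terminal]
15. n10.fin = "vn"  ["vn"]
16. n10.pre = 23  [h.hot * 2 - 35]
17. n9.hot = 24  [24]
18. n9.pre = "wvn"  ["w" ++ A.fin]
19. n9.ok = 17  [17]
20. n9.val = "ww"  ["ww"]
21. n2.hot = -2  [D₁.hot - 26]
22. n2.pre = "xww"  ["x" ++ D₁.val]
23. n2.ok = 1  [len(D₁.val) - 1]
24. n2.val = "ywvn"  ["y" ++ D₁.pre]
25. n0.live = "ywvnr"  [D.val ++ "r"]
26. n0.env = 2  [D.ok + 1]

"ywvnr"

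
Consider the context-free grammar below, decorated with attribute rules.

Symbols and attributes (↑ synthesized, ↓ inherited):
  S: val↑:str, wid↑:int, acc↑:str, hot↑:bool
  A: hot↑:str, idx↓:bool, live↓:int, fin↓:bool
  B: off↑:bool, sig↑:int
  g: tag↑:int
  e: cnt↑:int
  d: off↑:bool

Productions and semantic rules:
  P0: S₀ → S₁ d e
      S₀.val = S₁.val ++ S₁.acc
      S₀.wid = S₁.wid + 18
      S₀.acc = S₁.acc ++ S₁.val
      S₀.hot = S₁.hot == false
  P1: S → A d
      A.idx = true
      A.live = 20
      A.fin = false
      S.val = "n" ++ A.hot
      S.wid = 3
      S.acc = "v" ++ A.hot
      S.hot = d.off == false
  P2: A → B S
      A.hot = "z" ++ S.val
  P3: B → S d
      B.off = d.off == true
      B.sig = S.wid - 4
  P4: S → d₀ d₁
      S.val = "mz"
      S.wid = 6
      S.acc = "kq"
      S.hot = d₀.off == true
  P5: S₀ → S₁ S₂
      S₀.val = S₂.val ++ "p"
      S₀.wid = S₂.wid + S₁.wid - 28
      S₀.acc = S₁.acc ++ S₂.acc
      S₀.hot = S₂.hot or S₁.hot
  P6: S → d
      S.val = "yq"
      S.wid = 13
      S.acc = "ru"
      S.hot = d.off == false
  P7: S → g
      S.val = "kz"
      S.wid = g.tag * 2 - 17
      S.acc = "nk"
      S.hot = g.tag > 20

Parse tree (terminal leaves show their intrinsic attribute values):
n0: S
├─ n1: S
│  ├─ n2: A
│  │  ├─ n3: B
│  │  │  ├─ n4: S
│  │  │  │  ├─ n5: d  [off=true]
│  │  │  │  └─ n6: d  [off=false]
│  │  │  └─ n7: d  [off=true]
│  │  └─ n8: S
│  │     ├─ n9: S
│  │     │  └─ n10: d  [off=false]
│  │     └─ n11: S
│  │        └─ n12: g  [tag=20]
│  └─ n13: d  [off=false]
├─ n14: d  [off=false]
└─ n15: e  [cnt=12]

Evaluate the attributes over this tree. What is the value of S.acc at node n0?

1. n2.idx = true  [true]
2. n2.live = 20  [20]
3. n2.fin = false  [false]
4. n5.off = true  [terminal]
5. n6.off = false  [terminal]
6. n4.val = "mz"  ["mz"]
7. n4.wid = 6  [6]
8. n4.acc = "kq"  ["kq"]
9. n4.hot = true  [d₀.off == true]
10. n7.off = true  [terminal]
11. n3.off = true  [d.off == true]
12. n3.sig = 2  [S.wid - 4]
13. n10.off = false  [terminal]
14. n9.val = "yq"  ["yq"]
15. n9.wid = 13  [13]
16. n9.acc = "ru"  ["ru"]
17. n9.hot = true  [d.off == false]
18. n12.tag = 20  [terminal]
19. n11.val = "kz"  ["kz"]
20. n11.wid = 23  [g.tag * 2 - 17]
21. n11.acc = "nk"  ["nk"]
22. n11.hot = false  [g.tag > 20]
23. n8.val = "kzp"  [S₂.val ++ "p"]
24. n8.wid = 8  [S₂.wid + S₁.wid - 28]
25. n8.acc = "runk"  [S₁.acc ++ S₂.acc]
26. n8.hot = true  [S₂.hot or S₁.hot]
27. n2.hot = "zkzp"  ["z" ++ S.val]
28. n13.off = false  [terminal]
29. n1.val = "nzkzp"  ["n" ++ A.hot]
30. n1.wid = 3  [3]
31. n1.acc = "vzkzp"  ["v" ++ A.hot]
32. n1.hot = true  [d.off == false]
33. n14.off = false  [terminal]
34. n15.cnt = 12  [terminal]
35. n0.val = "nzkzpvzkzp"  [S₁.val ++ S₁.acc]
36. n0.wid = 21  [S₁.wid + 18]
37. n0.acc = "vzkzpnzkzp"  [S₁.acc ++ S₁.val]
38. n0.hot = false  [S₁.hot == false]

"vzkzpnzkzp"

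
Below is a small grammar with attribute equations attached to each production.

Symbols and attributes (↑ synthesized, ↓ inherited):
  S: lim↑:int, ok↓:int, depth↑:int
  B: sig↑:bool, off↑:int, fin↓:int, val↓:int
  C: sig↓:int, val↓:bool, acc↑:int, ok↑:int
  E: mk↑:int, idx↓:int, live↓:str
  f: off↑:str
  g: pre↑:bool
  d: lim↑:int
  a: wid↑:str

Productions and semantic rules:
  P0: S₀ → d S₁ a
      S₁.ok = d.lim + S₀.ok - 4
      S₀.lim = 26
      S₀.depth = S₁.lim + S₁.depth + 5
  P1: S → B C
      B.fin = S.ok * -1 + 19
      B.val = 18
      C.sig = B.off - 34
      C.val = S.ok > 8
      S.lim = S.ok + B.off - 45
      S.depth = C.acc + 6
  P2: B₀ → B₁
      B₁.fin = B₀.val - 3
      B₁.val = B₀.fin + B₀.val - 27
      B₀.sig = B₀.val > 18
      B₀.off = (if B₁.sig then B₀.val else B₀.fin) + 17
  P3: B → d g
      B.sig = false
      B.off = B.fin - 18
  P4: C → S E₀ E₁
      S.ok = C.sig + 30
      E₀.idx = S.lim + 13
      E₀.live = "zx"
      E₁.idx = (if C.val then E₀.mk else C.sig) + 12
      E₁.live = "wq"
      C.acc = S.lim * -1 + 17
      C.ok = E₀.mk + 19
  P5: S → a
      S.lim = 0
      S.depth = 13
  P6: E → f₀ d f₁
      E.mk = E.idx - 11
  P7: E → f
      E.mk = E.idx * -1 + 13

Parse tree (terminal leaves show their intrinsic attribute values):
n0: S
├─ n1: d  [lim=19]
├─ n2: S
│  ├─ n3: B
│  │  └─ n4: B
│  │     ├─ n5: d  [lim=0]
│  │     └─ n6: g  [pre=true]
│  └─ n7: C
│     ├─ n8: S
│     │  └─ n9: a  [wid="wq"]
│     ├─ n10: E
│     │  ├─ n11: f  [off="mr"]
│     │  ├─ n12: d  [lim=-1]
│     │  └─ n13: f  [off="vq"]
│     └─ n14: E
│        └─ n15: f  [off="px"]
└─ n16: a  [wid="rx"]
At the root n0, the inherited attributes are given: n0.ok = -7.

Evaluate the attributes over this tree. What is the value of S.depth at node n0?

1. n0.ok = -7  [given at root]
2. n1.lim = 19  [terminal]
3. n2.ok = 8  [d.lim + S₀.ok - 4]
4. n3.fin = 11  [S.ok * -1 + 19]
5. n3.val = 18  [18]
6. n4.fin = 15  [B₀.val - 3]
7. n4.val = 2  [B₀.fin + B₀.val - 27]
8. n5.lim = 0  [terminal]
9. n6.pre = true  [terminal]
10. n4.sig = false  [false]
11. n4.off = -3  [B.fin - 18]
12. n3.sig = false  [B₀.val > 18]
13. n3.off = 28  [(if B₁.sig then B₀.val else B₀.fin) + 17]
14. n7.sig = -6  [B.off - 34]
15. n7.val = false  [S.ok > 8]
16. n8.ok = 24  [C.sig + 30]
17. n9.wid = "wq"  [terminal]
18. n8.lim = 0  [0]
19. n8.depth = 13  [13]
20. n10.idx = 13  [S.lim + 13]
21. n10.live = "zx"  ["zx"]
22. n11.off = "mr"  [terminal]
23. n12.lim = -1  [terminal]
24. n13.off = "vq"  [terminal]
25. n10.mk = 2  [E.idx - 11]
26. n14.idx = 6  [(if C.val then E₀.mk else C.sig) + 12]
27. n14.live = "wq"  ["wq"]
28. n15.off = "px"  [terminal]
29. n14.mk = 7  [E.idx * -1 + 13]
30. n7.acc = 17  [S.lim * -1 + 17]
31. n7.ok = 21  [E₀.mk + 19]
32. n2.lim = -9  [S.ok + B.off - 45]
33. n2.depth = 23  [C.acc + 6]
34. n16.wid = "rx"  [terminal]
35. n0.lim = 26  [26]
36. n0.depth = 19  [S₁.lim + S₁.depth + 5]

19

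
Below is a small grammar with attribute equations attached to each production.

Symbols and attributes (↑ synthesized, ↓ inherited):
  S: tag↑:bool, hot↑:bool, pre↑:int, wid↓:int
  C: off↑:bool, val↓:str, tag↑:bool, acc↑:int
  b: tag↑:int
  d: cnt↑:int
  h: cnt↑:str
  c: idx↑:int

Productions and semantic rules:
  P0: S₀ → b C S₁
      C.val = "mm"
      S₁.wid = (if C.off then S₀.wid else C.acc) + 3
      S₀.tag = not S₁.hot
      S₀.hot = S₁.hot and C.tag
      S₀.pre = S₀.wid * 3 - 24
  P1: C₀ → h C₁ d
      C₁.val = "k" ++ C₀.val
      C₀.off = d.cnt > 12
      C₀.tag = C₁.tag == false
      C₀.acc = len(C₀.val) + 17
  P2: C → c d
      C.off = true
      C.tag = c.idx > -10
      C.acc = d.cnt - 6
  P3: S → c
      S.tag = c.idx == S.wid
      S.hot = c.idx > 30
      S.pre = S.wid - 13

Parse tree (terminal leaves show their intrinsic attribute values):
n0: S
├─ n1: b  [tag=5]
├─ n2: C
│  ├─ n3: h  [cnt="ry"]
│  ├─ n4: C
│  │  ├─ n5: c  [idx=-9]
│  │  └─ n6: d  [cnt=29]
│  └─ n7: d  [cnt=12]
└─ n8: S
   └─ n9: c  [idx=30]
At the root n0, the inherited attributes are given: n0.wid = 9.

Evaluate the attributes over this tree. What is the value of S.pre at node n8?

1. n0.wid = 9  [given at root]
2. n1.tag = 5  [terminal]
3. n2.val = "mm"  ["mm"]
4. n3.cnt = "ry"  [terminal]
5. n4.val = "kmm"  ["k" ++ C₀.val]
6. n5.idx = -9  [terminal]
7. n6.cnt = 29  [terminal]
8. n4.off = true  [true]
9. n4.tag = true  [c.idx > -10]
10. n4.acc = 23  [d.cnt - 6]
11. n7.cnt = 12  [terminal]
12. n2.off = false  [d.cnt > 12]
13. n2.tag = false  [C₁.tag == false]
14. n2.acc = 19  [len(C₀.val) + 17]
15. n8.wid = 22  [(if C.off then S₀.wid else C.acc) + 3]
16. n9.idx = 30  [terminal]
17. n8.tag = false  [c.idx == S.wid]
18. n8.hot = false  [c.idx > 30]
19. n8.pre = 9  [S.wid - 13]
20. n0.tag = true  [not S₁.hot]
21. n0.hot = false  [S₁.hot and C.tag]
22. n0.pre = 3  [S₀.wid * 3 - 24]

9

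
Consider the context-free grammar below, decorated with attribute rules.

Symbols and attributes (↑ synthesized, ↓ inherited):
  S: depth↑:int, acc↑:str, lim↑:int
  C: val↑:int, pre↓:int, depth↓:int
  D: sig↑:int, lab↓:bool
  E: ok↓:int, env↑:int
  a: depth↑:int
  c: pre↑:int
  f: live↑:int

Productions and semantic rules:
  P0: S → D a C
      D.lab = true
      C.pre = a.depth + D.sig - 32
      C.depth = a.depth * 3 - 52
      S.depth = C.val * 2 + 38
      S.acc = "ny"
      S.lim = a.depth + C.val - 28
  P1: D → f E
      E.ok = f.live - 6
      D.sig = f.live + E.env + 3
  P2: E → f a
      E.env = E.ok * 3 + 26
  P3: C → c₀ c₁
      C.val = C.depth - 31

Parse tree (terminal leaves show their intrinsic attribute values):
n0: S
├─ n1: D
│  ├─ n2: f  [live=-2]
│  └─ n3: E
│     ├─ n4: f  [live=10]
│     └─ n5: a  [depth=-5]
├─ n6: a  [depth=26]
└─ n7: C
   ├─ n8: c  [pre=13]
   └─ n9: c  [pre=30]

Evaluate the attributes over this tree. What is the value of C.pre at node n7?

-3

1. n1.lab = true  [true]
2. n2.live = -2  [terminal]
3. n3.ok = -8  [f.live - 6]
4. n4.live = 10  [terminal]
5. n5.depth = -5  [terminal]
6. n3.env = 2  [E.ok * 3 + 26]
7. n1.sig = 3  [f.live + E.env + 3]
8. n6.depth = 26  [terminal]
9. n7.pre = -3  [a.depth + D.sig - 32]
10. n7.depth = 26  [a.depth * 3 - 52]
11. n8.pre = 13  [terminal]
12. n9.pre = 30  [terminal]
13. n7.val = -5  [C.depth - 31]
14. n0.depth = 28  [C.val * 2 + 38]
15. n0.acc = "ny"  ["ny"]
16. n0.lim = -7  [a.depth + C.val - 28]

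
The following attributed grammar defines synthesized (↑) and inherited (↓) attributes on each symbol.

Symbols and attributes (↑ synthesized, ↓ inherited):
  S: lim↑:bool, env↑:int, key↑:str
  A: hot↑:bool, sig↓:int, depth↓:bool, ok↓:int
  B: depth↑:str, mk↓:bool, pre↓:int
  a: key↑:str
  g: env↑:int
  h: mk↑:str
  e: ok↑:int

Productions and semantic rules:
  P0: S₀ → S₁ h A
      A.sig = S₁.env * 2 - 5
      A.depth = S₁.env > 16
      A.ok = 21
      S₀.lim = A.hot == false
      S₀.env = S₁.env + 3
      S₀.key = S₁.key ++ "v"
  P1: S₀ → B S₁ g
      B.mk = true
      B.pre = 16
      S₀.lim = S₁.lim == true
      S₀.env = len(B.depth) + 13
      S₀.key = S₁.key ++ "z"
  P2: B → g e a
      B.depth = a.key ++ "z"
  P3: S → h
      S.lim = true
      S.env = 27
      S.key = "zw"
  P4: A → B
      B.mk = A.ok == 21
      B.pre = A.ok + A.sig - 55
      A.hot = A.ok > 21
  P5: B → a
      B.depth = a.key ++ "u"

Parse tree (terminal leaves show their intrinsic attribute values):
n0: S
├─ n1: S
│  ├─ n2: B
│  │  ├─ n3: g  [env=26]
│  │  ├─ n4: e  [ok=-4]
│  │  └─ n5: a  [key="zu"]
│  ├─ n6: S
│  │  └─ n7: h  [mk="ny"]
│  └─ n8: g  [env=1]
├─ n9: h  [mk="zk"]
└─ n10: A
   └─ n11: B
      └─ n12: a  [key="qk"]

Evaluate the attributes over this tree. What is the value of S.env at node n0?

19

1. n2.mk = true  [true]
2. n2.pre = 16  [16]
3. n3.env = 26  [terminal]
4. n4.ok = -4  [terminal]
5. n5.key = "zu"  [terminal]
6. n2.depth = "zuz"  [a.key ++ "z"]
7. n7.mk = "ny"  [terminal]
8. n6.lim = true  [true]
9. n6.env = 27  [27]
10. n6.key = "zw"  ["zw"]
11. n8.env = 1  [terminal]
12. n1.lim = true  [S₁.lim == true]
13. n1.env = 16  [len(B.depth) + 13]
14. n1.key = "zwz"  [S₁.key ++ "z"]
15. n9.mk = "zk"  [terminal]
16. n10.sig = 27  [S₁.env * 2 - 5]
17. n10.depth = false  [S₁.env > 16]
18. n10.ok = 21  [21]
19. n11.mk = true  [A.ok == 21]
20. n11.pre = -7  [A.ok + A.sig - 55]
21. n12.key = "qk"  [terminal]
22. n11.depth = "qku"  [a.key ++ "u"]
23. n10.hot = false  [A.ok > 21]
24. n0.lim = true  [A.hot == false]
25. n0.env = 19  [S₁.env + 3]
26. n0.key = "zwzv"  [S₁.key ++ "v"]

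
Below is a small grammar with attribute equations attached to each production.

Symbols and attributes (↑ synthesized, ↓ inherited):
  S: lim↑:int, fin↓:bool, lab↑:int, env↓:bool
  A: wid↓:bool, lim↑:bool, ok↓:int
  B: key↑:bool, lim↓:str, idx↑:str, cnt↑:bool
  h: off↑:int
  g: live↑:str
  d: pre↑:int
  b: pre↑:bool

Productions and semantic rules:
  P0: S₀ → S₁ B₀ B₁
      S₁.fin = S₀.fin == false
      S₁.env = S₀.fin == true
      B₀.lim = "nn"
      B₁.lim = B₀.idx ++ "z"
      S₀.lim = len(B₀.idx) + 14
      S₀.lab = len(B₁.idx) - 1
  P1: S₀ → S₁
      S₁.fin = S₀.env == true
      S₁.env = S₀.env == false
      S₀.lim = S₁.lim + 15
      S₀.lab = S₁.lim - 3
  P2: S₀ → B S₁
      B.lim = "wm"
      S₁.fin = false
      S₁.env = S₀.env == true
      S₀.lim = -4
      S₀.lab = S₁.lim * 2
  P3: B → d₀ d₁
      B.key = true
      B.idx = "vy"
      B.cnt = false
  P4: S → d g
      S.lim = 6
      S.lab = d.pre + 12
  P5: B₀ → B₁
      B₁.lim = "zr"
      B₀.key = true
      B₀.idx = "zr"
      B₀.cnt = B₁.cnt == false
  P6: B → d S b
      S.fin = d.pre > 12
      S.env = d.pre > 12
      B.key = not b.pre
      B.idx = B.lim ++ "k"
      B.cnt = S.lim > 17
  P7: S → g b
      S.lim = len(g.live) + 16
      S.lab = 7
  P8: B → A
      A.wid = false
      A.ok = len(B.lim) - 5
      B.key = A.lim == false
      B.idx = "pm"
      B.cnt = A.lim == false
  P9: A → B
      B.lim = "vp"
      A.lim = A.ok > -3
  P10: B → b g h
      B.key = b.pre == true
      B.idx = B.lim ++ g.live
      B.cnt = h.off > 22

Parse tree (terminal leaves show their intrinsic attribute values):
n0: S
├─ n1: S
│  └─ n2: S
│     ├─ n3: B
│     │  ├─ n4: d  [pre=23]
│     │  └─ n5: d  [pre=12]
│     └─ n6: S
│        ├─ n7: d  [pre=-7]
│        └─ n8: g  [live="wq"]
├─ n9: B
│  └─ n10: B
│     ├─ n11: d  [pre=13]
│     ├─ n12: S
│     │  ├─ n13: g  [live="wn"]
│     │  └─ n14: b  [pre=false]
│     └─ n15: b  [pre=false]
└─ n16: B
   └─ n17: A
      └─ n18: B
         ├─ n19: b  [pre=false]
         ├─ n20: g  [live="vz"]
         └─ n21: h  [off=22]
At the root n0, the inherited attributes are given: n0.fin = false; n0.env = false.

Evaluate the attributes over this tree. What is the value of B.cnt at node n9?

false

1. n0.fin = false  [given at root]
2. n0.env = false  [given at root]
3. n1.fin = true  [S₀.fin == false]
4. n1.env = false  [S₀.fin == true]
5. n2.fin = false  [S₀.env == true]
6. n2.env = true  [S₀.env == false]
7. n3.lim = "wm"  ["wm"]
8. n4.pre = 23  [terminal]
9. n5.pre = 12  [terminal]
10. n3.key = true  [true]
11. n3.idx = "vy"  ["vy"]
12. n3.cnt = false  [false]
13. n6.fin = false  [false]
14. n6.env = true  [S₀.env == true]
15. n7.pre = -7  [terminal]
16. n8.live = "wq"  [terminal]
17. n6.lim = 6  [6]
18. n6.lab = 5  [d.pre + 12]
19. n2.lim = -4  [-4]
20. n2.lab = 12  [S₁.lim * 2]
21. n1.lim = 11  [S₁.lim + 15]
22. n1.lab = -7  [S₁.lim - 3]
23. n9.lim = "nn"  ["nn"]
24. n10.lim = "zr"  ["zr"]
25. n11.pre = 13  [terminal]
26. n12.fin = true  [d.pre > 12]
27. n12.env = true  [d.pre > 12]
28. n13.live = "wn"  [terminal]
29. n14.pre = false  [terminal]
30. n12.lim = 18  [len(g.live) + 16]
31. n12.lab = 7  [7]
32. n15.pre = false  [terminal]
33. n10.key = true  [not b.pre]
34. n10.idx = "zrk"  [B.lim ++ "k"]
35. n10.cnt = true  [S.lim > 17]
36. n9.key = true  [true]
37. n9.idx = "zr"  ["zr"]
38. n9.cnt = false  [B₁.cnt == false]
39. n16.lim = "zrz"  [B₀.idx ++ "z"]
40. n17.wid = false  [false]
41. n17.ok = -2  [len(B.lim) - 5]
42. n18.lim = "vp"  ["vp"]
43. n19.pre = false  [terminal]
44. n20.live = "vz"  [terminal]
45. n21.off = 22  [terminal]
46. n18.key = false  [b.pre == true]
47. n18.idx = "vpvz"  [B.lim ++ g.live]
48. n18.cnt = false  [h.off > 22]
49. n17.lim = true  [A.ok > -3]
50. n16.key = false  [A.lim == false]
51. n16.idx = "pm"  ["pm"]
52. n16.cnt = false  [A.lim == false]
53. n0.lim = 16  [len(B₀.idx) + 14]
54. n0.lab = 1  [len(B₁.idx) - 1]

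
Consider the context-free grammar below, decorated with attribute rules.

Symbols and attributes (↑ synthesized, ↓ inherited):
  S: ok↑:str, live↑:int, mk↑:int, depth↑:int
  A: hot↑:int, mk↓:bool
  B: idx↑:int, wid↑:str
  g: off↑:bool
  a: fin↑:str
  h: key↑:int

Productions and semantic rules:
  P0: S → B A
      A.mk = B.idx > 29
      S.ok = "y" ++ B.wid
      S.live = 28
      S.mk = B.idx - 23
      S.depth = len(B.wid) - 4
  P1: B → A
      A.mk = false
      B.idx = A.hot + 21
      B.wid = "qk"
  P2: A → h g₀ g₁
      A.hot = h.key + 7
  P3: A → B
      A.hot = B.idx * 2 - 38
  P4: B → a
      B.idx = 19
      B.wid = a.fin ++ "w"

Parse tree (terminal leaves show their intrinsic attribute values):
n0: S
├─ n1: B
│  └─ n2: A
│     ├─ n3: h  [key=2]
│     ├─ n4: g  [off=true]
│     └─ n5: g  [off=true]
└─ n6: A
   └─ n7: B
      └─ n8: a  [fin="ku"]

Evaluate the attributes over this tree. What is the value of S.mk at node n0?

7

1. n2.mk = false  [false]
2. n3.key = 2  [terminal]
3. n4.off = true  [terminal]
4. n5.off = true  [terminal]
5. n2.hot = 9  [h.key + 7]
6. n1.idx = 30  [A.hot + 21]
7. n1.wid = "qk"  ["qk"]
8. n6.mk = true  [B.idx > 29]
9. n8.fin = "ku"  [terminal]
10. n7.idx = 19  [19]
11. n7.wid = "kuw"  [a.fin ++ "w"]
12. n6.hot = 0  [B.idx * 2 - 38]
13. n0.ok = "yqk"  ["y" ++ B.wid]
14. n0.live = 28  [28]
15. n0.mk = 7  [B.idx - 23]
16. n0.depth = -2  [len(B.wid) - 4]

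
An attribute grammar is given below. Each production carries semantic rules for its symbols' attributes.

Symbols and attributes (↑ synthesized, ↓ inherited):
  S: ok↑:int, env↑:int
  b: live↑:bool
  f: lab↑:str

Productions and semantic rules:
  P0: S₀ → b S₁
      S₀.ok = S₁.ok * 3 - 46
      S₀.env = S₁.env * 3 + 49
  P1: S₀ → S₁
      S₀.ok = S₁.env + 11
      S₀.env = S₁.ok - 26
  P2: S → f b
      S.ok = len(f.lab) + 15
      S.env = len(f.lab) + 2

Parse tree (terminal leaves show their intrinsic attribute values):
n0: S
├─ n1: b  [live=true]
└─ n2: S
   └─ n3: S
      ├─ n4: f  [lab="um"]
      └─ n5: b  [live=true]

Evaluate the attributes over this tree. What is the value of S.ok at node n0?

1. n1.live = true  [terminal]
2. n4.lab = "um"  [terminal]
3. n5.live = true  [terminal]
4. n3.ok = 17  [len(f.lab) + 15]
5. n3.env = 4  [len(f.lab) + 2]
6. n2.ok = 15  [S₁.env + 11]
7. n2.env = -9  [S₁.ok - 26]
8. n0.ok = -1  [S₁.ok * 3 - 46]
9. n0.env = 22  [S₁.env * 3 + 49]

-1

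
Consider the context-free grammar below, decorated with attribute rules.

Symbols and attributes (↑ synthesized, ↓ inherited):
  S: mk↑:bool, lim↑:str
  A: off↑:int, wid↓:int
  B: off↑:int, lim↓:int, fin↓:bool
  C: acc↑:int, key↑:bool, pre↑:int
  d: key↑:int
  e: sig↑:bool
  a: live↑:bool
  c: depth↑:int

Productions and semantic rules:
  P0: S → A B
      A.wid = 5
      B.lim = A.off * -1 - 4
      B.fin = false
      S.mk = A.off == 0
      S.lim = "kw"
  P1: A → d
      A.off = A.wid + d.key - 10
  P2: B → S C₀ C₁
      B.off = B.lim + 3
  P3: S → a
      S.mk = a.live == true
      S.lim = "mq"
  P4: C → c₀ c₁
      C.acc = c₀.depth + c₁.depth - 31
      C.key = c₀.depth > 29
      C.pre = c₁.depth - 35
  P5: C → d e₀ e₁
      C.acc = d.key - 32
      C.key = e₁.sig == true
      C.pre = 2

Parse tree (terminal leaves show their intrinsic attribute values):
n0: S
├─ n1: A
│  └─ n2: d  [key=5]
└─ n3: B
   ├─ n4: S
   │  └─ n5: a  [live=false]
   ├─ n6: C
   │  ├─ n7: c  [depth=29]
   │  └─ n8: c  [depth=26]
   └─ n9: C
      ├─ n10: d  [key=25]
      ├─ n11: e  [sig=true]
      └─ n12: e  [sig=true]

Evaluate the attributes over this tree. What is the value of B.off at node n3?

1. n1.wid = 5  [5]
2. n2.key = 5  [terminal]
3. n1.off = 0  [A.wid + d.key - 10]
4. n3.lim = -4  [A.off * -1 - 4]
5. n3.fin = false  [false]
6. n5.live = false  [terminal]
7. n4.mk = false  [a.live == true]
8. n4.lim = "mq"  ["mq"]
9. n7.depth = 29  [terminal]
10. n8.depth = 26  [terminal]
11. n6.acc = 24  [c₀.depth + c₁.depth - 31]
12. n6.key = false  [c₀.depth > 29]
13. n6.pre = -9  [c₁.depth - 35]
14. n10.key = 25  [terminal]
15. n11.sig = true  [terminal]
16. n12.sig = true  [terminal]
17. n9.acc = -7  [d.key - 32]
18. n9.key = true  [e₁.sig == true]
19. n9.pre = 2  [2]
20. n3.off = -1  [B.lim + 3]
21. n0.mk = true  [A.off == 0]
22. n0.lim = "kw"  ["kw"]

-1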